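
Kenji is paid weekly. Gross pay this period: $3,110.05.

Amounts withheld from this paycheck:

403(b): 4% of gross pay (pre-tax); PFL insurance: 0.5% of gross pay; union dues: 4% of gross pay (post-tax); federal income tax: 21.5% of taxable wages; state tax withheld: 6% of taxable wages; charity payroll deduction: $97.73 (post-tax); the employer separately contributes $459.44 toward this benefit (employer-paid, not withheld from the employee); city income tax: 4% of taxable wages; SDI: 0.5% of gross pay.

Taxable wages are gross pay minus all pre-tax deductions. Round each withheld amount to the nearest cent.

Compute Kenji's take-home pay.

403(b): $3,110.05 × 0.04 = $124.40
Taxable wages = $3,110.05 − $124.40 = $2,985.65
State tax withheld: $2,985.65 × 0.06 = $179.14
City income tax: $2,985.65 × 0.04 = $119.43
Federal income tax: $2,985.65 × 0.215 = $641.91
SDI: $3,110.05 × 0.005 = $15.55
PFL insurance: $3,110.05 × 0.005 = $15.55
Union dues: $3,110.05 × 0.04 = $124.40
Charity payroll deduction: $97.73
(Employer's $459.44 toward charity payroll deduction is not withheld from the employee.)
Total deductions = $124.40 + $179.14 + $119.43 + $641.91 + $15.55 + $15.55 + $124.40 + $97.73 = $1,318.11
Net pay = $3,110.05 − $1,318.11 = $1,791.94

$1,791.94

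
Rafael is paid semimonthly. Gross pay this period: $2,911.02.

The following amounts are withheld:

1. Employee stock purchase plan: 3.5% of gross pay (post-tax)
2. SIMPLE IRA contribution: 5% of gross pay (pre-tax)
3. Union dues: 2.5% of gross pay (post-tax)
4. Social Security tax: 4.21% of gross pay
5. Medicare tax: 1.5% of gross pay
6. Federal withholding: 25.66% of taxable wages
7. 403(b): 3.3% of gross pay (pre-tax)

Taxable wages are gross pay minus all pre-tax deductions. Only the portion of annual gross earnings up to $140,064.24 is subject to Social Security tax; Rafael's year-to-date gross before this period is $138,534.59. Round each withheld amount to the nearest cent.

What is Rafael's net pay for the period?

$1,701.70

403(b): $2,911.02 × 0.033 = $96.06
SIMPLE IRA contribution: $2,911.02 × 0.05 = $145.55
Pre-tax total = $96.06 + $145.55 = $241.61
Taxable wages = $2,911.02 − $241.61 = $2,669.41
Federal withholding: $2,669.41 × 0.2566 = $684.97
Social Security tax: only $140,064.24 − $138,534.59 = $1,529.65 of this check is subject → $1,529.65 × 0.0421 = $64.40
Medicare tax: $2,911.02 × 0.015 = $43.67
Union dues: $2,911.02 × 0.025 = $72.78
Employee stock purchase plan: $2,911.02 × 0.035 = $101.89
Total deductions = $96.06 + $145.55 + $684.97 + $64.40 + $43.67 + $72.78 + $101.89 = $1,209.32
Net pay = $2,911.02 − $1,209.32 = $1,701.70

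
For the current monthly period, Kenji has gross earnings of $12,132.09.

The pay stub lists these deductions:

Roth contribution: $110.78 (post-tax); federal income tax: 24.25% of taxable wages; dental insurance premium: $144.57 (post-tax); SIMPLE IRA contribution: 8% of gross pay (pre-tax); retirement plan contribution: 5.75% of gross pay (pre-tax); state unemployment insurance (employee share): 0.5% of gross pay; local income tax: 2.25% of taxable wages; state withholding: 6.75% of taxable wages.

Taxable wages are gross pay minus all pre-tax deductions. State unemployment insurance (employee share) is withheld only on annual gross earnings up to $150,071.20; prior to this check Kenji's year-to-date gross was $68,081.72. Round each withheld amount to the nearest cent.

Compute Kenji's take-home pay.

Retirement plan contribution: $12,132.09 × 0.0575 = $697.60
SIMPLE IRA contribution: $12,132.09 × 0.08 = $970.57
Pre-tax total = $697.60 + $970.57 = $1,668.17
Taxable wages = $12,132.09 − $1,668.17 = $10,463.92
Federal income tax: $10,463.92 × 0.2425 = $2,537.50
Local income tax: $10,463.92 × 0.0225 = $235.44
State withholding: $10,463.92 × 0.0675 = $706.31
State unemployment insurance (employee share): cap not yet reached, full $12,132.09 is subject → $12,132.09 × 0.005 = $60.66
Dental insurance premium: $144.57
Roth contribution: $110.78
Total deductions = $697.60 + $970.57 + $2,537.50 + $235.44 + $706.31 + $60.66 + $144.57 + $110.78 = $5,463.43
Net pay = $12,132.09 − $5,463.43 = $6,668.66

$6,668.66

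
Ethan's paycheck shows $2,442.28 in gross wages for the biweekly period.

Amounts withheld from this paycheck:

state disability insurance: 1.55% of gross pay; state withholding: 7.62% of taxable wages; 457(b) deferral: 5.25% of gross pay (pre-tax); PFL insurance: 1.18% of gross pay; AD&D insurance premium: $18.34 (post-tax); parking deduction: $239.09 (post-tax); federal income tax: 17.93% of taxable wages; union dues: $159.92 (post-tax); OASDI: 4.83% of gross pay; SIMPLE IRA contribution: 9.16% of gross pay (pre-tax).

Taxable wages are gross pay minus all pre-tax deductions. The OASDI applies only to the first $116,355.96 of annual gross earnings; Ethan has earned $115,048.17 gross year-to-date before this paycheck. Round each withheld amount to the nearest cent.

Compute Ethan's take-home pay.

$1,009.07

SIMPLE IRA contribution: $2,442.28 × 0.0916 = $223.71
457(b) deferral: $2,442.28 × 0.0525 = $128.22
Pre-tax total = $223.71 + $128.22 = $351.93
Taxable wages = $2,442.28 − $351.93 = $2,090.35
Federal income tax: $2,090.35 × 0.1793 = $374.80
State withholding: $2,090.35 × 0.0762 = $159.28
State disability insurance: $2,442.28 × 0.0155 = $37.86
PFL insurance: $2,442.28 × 0.0118 = $28.82
OASDI: only $116,355.96 − $115,048.17 = $1,307.79 of this check is subject → $1,307.79 × 0.0483 = $63.17
Parking deduction: $239.09
Union dues: $159.92
AD&D insurance premium: $18.34
Total deductions = $223.71 + $128.22 + $374.80 + $159.28 + $37.86 + $28.82 + $63.17 + $239.09 + $159.92 + $18.34 = $1,433.21
Net pay = $2,442.28 − $1,433.21 = $1,009.07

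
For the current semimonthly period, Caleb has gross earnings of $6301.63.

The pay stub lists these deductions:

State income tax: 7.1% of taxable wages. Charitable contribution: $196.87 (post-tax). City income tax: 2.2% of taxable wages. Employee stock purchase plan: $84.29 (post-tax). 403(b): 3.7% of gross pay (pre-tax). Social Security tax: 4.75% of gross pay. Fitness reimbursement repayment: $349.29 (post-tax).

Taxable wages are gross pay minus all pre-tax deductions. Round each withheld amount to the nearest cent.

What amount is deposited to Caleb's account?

$4574.32

403(b): $6301.63 × 0.037 = $233.16
Taxable wages = $6301.63 − $233.16 = $6068.47
City income tax: $6068.47 × 0.022 = $133.51
State income tax: $6068.47 × 0.071 = $430.86
Social Security tax: $6301.63 × 0.0475 = $299.33
Charitable contribution: $196.87
Fitness reimbursement repayment: $349.29
Employee stock purchase plan: $84.29
Total deductions = $233.16 + $133.51 + $430.86 + $299.33 + $196.87 + $349.29 + $84.29 = $1727.31
Net pay = $6301.63 − $1727.31 = $4574.32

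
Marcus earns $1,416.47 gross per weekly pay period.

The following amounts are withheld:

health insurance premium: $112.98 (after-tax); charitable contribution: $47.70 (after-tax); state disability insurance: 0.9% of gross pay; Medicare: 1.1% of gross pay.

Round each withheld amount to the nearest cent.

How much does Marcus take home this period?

$1,227.46

Medicare: $1,416.47 × 0.011 = $15.58
State disability insurance: $1,416.47 × 0.009 = $12.75
Charitable contribution: $47.70
Health insurance premium: $112.98
Total deductions = $15.58 + $12.75 + $47.70 + $112.98 = $189.01
Net pay = $1,416.47 − $189.01 = $1,227.46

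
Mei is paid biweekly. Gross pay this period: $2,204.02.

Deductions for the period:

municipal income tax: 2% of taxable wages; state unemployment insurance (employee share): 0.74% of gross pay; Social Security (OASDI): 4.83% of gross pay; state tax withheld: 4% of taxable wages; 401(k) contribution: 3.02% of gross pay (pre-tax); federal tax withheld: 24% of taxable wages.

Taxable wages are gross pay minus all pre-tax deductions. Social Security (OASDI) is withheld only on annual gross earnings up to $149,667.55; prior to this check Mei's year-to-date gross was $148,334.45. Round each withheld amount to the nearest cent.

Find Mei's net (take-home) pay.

401(k) contribution: $2,204.02 × 0.0302 = $66.56
Taxable wages = $2,204.02 − $66.56 = $2,137.46
Municipal income tax: $2,137.46 × 0.02 = $42.75
State tax withheld: $2,137.46 × 0.04 = $85.50
Federal tax withheld: $2,137.46 × 0.24 = $512.99
State unemployment insurance (employee share): $2,204.02 × 0.0074 = $16.31
Social Security (OASDI): only $149,667.55 − $148,334.45 = $1,333.10 of this check is subject → $1,333.10 × 0.0483 = $64.39
Total deductions = $66.56 + $42.75 + $85.50 + $512.99 + $16.31 + $64.39 = $788.50
Net pay = $2,204.02 − $788.50 = $1,415.52

$1,415.52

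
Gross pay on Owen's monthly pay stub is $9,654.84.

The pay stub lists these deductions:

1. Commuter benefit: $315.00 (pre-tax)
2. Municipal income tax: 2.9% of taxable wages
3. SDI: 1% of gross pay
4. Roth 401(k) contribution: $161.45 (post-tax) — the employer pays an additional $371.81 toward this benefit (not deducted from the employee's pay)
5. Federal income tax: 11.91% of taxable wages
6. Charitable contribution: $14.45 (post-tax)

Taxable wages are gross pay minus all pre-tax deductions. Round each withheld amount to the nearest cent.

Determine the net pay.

$7,684.16

Commuter benefit: $315.00
Taxable wages = $9,654.84 − $315.00 = $9,339.84
Municipal income tax: $9,339.84 × 0.029 = $270.86
Federal income tax: $9,339.84 × 0.1191 = $1,112.37
SDI: $9,654.84 × 0.01 = $96.55
Charitable contribution: $14.45
Roth 401(k) contribution: $161.45
(Employer's $371.81 toward Roth 401(k) contribution is not withheld from the employee.)
Total deductions = $315.00 + $270.86 + $1,112.37 + $96.55 + $14.45 + $161.45 = $1,970.68
Net pay = $9,654.84 − $1,970.68 = $7,684.16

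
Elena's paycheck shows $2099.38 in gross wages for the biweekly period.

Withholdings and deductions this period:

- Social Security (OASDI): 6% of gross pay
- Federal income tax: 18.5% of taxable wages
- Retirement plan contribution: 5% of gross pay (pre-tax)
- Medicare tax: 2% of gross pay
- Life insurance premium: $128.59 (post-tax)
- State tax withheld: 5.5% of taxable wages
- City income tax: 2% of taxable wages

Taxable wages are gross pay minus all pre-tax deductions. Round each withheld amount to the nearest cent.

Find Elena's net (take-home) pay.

Retirement plan contribution: $2099.38 × 0.05 = $104.97
Taxable wages = $2099.38 − $104.97 = $1994.41
City income tax: $1994.41 × 0.02 = $39.89
Federal income tax: $1994.41 × 0.185 = $368.97
State tax withheld: $1994.41 × 0.055 = $109.69
Social Security (OASDI): $2099.38 × 0.06 = $125.96
Medicare tax: $2099.38 × 0.02 = $41.99
Life insurance premium: $128.59
Total deductions = $104.97 + $39.89 + $368.97 + $109.69 + $125.96 + $41.99 + $128.59 = $920.06
Net pay = $2099.38 − $920.06 = $1179.32

$1179.32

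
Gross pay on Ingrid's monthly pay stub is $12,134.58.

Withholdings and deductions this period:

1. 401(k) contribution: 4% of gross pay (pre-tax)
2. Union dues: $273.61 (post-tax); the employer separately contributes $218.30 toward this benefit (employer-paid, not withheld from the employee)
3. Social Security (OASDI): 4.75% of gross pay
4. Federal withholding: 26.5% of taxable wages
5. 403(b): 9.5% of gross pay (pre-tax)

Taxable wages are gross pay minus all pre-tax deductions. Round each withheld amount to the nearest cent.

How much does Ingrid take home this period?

403(b): $12,134.58 × 0.095 = $1,152.79
401(k) contribution: $12,134.58 × 0.04 = $485.38
Pre-tax total = $1,152.79 + $485.38 = $1,638.17
Taxable wages = $12,134.58 − $1,638.17 = $10,496.41
Federal withholding: $10,496.41 × 0.265 = $2,781.55
Social Security (OASDI): $12,134.58 × 0.0475 = $576.39
Union dues: $273.61
(Employer's $218.30 toward union dues is not withheld from the employee.)
Total deductions = $1,152.79 + $485.38 + $2,781.55 + $576.39 + $273.61 = $5,269.72
Net pay = $12,134.58 − $5,269.72 = $6,864.86

$6,864.86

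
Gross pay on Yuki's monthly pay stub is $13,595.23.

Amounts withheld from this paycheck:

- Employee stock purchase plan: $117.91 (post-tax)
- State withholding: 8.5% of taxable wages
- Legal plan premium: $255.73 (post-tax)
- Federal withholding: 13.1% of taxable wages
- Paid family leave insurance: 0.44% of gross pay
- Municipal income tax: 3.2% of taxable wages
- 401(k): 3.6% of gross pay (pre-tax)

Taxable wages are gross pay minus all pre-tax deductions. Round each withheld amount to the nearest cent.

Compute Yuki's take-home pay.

$9,422.10

401(k): $13,595.23 × 0.036 = $489.43
Taxable wages = $13,595.23 − $489.43 = $13,105.80
State withholding: $13,105.80 × 0.085 = $1,113.99
Municipal income tax: $13,105.80 × 0.032 = $419.39
Federal withholding: $13,105.80 × 0.131 = $1,716.86
Paid family leave insurance: $13,595.23 × 0.0044 = $59.82
Legal plan premium: $255.73
Employee stock purchase plan: $117.91
Total deductions = $489.43 + $1,113.99 + $419.39 + $1,716.86 + $59.82 + $255.73 + $117.91 = $4,173.13
Net pay = $13,595.23 − $4,173.13 = $9,422.10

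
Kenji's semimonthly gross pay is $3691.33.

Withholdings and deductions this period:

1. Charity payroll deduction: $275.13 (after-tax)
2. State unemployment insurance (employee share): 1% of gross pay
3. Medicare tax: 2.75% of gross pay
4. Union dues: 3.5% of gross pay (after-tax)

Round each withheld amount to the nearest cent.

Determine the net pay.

State unemployment insurance (employee share): $3691.33 × 0.01 = $36.91
Medicare tax: $3691.33 × 0.0275 = $101.51
Union dues: $3691.33 × 0.035 = $129.20
Charity payroll deduction: $275.13
Total deductions = $36.91 + $101.51 + $129.20 + $275.13 = $542.75
Net pay = $3691.33 − $542.75 = $3148.58

$3148.58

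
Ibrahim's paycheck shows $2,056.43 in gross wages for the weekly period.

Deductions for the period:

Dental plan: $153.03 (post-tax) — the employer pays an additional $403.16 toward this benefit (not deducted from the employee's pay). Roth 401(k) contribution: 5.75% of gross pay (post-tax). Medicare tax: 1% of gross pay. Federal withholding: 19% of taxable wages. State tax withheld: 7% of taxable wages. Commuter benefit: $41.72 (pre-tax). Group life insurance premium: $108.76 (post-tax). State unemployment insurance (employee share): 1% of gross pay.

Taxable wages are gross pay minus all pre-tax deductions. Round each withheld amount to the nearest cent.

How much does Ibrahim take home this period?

Commuter benefit: $41.72
Taxable wages = $2,056.43 − $41.72 = $2,014.71
State tax withheld: $2,014.71 × 0.07 = $141.03
Federal withholding: $2,014.71 × 0.19 = $382.79
Medicare tax: $2,056.43 × 0.01 = $20.56
State unemployment insurance (employee share): $2,056.43 × 0.01 = $20.56
Dental plan: $153.03
Group life insurance premium: $108.76
Roth 401(k) contribution: $2,056.43 × 0.0575 = $118.24
(Employer's $403.16 toward dental plan is not withheld from the employee.)
Total deductions = $41.72 + $141.03 + $382.79 + $20.56 + $20.56 + $153.03 + $108.76 + $118.24 = $986.69
Net pay = $2,056.43 − $986.69 = $1,069.74

$1,069.74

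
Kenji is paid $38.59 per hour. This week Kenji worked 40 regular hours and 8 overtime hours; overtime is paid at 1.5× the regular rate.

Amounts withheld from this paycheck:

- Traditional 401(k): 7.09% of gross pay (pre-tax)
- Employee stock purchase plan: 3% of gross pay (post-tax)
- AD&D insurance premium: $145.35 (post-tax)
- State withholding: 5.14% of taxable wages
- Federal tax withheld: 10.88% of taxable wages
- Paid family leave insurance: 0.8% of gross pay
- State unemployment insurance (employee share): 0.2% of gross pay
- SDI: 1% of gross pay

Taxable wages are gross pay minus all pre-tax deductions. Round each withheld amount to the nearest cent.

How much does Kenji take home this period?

$1320.05

Regular pay: 40 × $38.59 = $1543.60
Overtime pay: 8 × $38.59 × 1.5 = $463.08
Gross pay = $1543.60 + $463.08 = $2006.68
Traditional 401(k): $2006.68 × 0.0709 = $142.27
Taxable wages = $2006.68 − $142.27 = $1864.41
State withholding: $1864.41 × 0.0514 = $95.83
Federal tax withheld: $1864.41 × 0.1088 = $202.85
Paid family leave insurance: $2006.68 × 0.008 = $16.05
State unemployment insurance (employee share): $2006.68 × 0.002 = $4.01
SDI: $2006.68 × 0.01 = $20.07
Employee stock purchase plan: $2006.68 × 0.03 = $60.20
AD&D insurance premium: $145.35
Total deductions = $142.27 + $95.83 + $202.85 + $16.05 + $4.01 + $20.07 + $60.20 + $145.35 = $686.63
Net pay = $2006.68 − $686.63 = $1320.05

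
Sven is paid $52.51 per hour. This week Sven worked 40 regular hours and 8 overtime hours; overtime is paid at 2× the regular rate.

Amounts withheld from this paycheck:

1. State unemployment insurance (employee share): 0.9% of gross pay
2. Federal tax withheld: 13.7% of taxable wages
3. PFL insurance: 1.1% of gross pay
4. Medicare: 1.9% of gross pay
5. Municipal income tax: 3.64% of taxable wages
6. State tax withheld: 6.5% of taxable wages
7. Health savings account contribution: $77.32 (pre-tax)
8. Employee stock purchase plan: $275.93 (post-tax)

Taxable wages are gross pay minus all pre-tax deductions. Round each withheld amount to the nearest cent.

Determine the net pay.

Regular pay: 40 × $52.51 = $2100.40
Overtime pay: 8 × $52.51 × 2 = $840.16
Gross pay = $2100.40 + $840.16 = $2940.56
Health savings account contribution: $77.32
Taxable wages = $2940.56 − $77.32 = $2863.24
Federal tax withheld: $2863.24 × 0.137 = $392.26
State tax withheld: $2863.24 × 0.065 = $186.11
Municipal income tax: $2863.24 × 0.0364 = $104.22
PFL insurance: $2940.56 × 0.011 = $32.35
Medicare: $2940.56 × 0.019 = $55.87
State unemployment insurance (employee share): $2940.56 × 0.009 = $26.47
Employee stock purchase plan: $275.93
Total deductions = $77.32 + $392.26 + $186.11 + $104.22 + $32.35 + $55.87 + $26.47 + $275.93 = $1150.53
Net pay = $2940.56 − $1150.53 = $1790.03

$1790.03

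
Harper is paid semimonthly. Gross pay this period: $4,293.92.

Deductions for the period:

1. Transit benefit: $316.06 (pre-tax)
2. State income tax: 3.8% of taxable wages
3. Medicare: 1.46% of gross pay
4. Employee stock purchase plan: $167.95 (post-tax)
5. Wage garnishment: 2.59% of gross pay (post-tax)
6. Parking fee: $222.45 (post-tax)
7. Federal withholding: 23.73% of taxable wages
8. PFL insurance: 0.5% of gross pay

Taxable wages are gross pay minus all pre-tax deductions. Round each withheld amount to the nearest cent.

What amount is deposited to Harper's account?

$2,296.98

Transit benefit: $316.06
Taxable wages = $4,293.92 − $316.06 = $3,977.86
Federal withholding: $3,977.86 × 0.2373 = $943.95
State income tax: $3,977.86 × 0.038 = $151.16
PFL insurance: $4,293.92 × 0.005 = $21.47
Medicare: $4,293.92 × 0.0146 = $62.69
Employee stock purchase plan: $167.95
Parking fee: $222.45
Wage garnishment: $4,293.92 × 0.0259 = $111.21
Total deductions = $316.06 + $943.95 + $151.16 + $21.47 + $62.69 + $167.95 + $222.45 + $111.21 = $1,996.94
Net pay = $4,293.92 − $1,996.94 = $2,296.98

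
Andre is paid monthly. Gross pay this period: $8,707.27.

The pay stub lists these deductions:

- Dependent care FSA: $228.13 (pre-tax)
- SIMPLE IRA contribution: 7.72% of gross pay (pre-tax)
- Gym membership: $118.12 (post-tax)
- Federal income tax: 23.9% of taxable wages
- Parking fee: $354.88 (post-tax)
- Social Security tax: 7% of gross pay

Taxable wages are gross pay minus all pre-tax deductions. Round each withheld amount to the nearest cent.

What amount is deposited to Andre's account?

$4,858.57

Dependent care FSA: $228.13
SIMPLE IRA contribution: $8,707.27 × 0.0772 = $672.20
Pre-tax total = $228.13 + $672.20 = $900.33
Taxable wages = $8,707.27 − $900.33 = $7,806.94
Federal income tax: $7,806.94 × 0.239 = $1,865.86
Social Security tax: $8,707.27 × 0.07 = $609.51
Parking fee: $354.88
Gym membership: $118.12
Total deductions = $228.13 + $672.20 + $1,865.86 + $609.51 + $354.88 + $118.12 = $3,848.70
Net pay = $8,707.27 − $3,848.70 = $4,858.57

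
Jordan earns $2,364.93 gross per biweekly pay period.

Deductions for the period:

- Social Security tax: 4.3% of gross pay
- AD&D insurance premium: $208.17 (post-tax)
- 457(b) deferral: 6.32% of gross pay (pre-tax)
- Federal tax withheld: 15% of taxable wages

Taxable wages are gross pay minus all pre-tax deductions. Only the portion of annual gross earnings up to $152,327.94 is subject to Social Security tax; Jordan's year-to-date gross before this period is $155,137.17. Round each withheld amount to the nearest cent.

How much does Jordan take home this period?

$1,674.98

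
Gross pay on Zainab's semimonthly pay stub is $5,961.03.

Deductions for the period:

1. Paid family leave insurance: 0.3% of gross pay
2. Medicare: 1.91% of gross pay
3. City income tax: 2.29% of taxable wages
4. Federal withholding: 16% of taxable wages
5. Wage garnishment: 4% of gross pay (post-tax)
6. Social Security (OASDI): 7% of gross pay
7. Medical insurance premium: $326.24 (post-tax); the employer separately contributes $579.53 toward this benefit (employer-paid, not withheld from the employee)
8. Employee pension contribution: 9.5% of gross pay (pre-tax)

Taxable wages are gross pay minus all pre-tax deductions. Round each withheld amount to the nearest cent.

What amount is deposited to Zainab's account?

$3,294.34

Employee pension contribution: $5,961.03 × 0.095 = $566.30
Taxable wages = $5,961.03 − $566.30 = $5,394.73
City income tax: $5,394.73 × 0.0229 = $123.54
Federal withholding: $5,394.73 × 0.16 = $863.16
Paid family leave insurance: $5,961.03 × 0.003 = $17.88
Medicare: $5,961.03 × 0.0191 = $113.86
Social Security (OASDI): $5,961.03 × 0.07 = $417.27
Wage garnishment: $5,961.03 × 0.04 = $238.44
Medical insurance premium: $326.24
(Employer's $579.53 toward medical insurance premium is not withheld from the employee.)
Total deductions = $566.30 + $123.54 + $863.16 + $17.88 + $113.86 + $417.27 + $238.44 + $326.24 = $2,666.69
Net pay = $5,961.03 − $2,666.69 = $3,294.34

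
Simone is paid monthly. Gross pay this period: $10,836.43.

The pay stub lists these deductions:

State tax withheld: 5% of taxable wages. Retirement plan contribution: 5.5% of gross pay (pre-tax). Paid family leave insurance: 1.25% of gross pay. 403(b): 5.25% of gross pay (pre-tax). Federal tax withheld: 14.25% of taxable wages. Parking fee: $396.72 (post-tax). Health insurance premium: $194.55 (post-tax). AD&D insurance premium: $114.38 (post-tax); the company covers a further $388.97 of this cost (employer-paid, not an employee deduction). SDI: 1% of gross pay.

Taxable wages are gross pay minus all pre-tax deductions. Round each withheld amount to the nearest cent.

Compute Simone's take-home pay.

403(b): $10,836.43 × 0.0525 = $568.91
Retirement plan contribution: $10,836.43 × 0.055 = $596.00
Pre-tax total = $568.91 + $596.00 = $1,164.91
Taxable wages = $10,836.43 − $1,164.91 = $9,671.52
State tax withheld: $9,671.52 × 0.05 = $483.58
Federal tax withheld: $9,671.52 × 0.1425 = $1,378.19
SDI: $10,836.43 × 0.01 = $108.36
Paid family leave insurance: $10,836.43 × 0.0125 = $135.46
AD&D insurance premium: $114.38
Parking fee: $396.72
Health insurance premium: $194.55
(Employer's $388.97 toward AD&D insurance premium is not withheld from the employee.)
Total deductions = $568.91 + $596.00 + $483.58 + $1,378.19 + $108.36 + $135.46 + $114.38 + $396.72 + $194.55 = $3,976.15
Net pay = $10,836.43 − $3,976.15 = $6,860.28

$6,860.28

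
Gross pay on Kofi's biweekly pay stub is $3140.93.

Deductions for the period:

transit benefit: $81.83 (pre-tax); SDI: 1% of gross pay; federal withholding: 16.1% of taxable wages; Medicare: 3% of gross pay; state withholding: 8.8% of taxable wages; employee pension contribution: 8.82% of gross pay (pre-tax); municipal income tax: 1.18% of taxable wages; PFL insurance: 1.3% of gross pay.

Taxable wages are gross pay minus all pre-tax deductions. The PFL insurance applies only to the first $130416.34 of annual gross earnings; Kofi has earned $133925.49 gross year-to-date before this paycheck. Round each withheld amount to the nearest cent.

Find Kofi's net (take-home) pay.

Employee pension contribution: $3140.93 × 0.0882 = $277.03
Transit benefit: $81.83
Pre-tax total = $277.03 + $81.83 = $358.86
Taxable wages = $3140.93 − $358.86 = $2782.07
Municipal income tax: $2782.07 × 0.0118 = $32.83
Federal withholding: $2782.07 × 0.161 = $447.91
State withholding: $2782.07 × 0.088 = $244.82
SDI: $3140.93 × 0.01 = $31.41
PFL insurance: annual cap $130416.34 already reached (YTD $133925.49), so $0.00
Medicare: $3140.93 × 0.03 = $94.23
Total deductions = $277.03 + $81.83 + $32.83 + $447.91 + $244.82 + $31.41 + $0.00 + $94.23 = $1210.06
Net pay = $3140.93 − $1210.06 = $1930.87

$1930.87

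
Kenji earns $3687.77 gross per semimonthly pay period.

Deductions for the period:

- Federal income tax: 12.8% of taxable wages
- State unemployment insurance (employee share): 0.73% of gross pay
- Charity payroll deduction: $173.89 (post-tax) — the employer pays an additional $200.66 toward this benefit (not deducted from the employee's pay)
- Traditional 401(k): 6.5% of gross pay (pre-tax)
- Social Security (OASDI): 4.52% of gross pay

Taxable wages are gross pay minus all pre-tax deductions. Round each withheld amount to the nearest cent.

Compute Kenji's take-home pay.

Traditional 401(k): $3687.77 × 0.065 = $239.71
Taxable wages = $3687.77 − $239.71 = $3448.06
Federal income tax: $3448.06 × 0.128 = $441.35
State unemployment insurance (employee share): $3687.77 × 0.0073 = $26.92
Social Security (OASDI): $3687.77 × 0.0452 = $166.69
Charity payroll deduction: $173.89
(Employer's $200.66 toward charity payroll deduction is not withheld from the employee.)
Total deductions = $239.71 + $441.35 + $26.92 + $166.69 + $173.89 = $1048.56
Net pay = $3687.77 − $1048.56 = $2639.21

$2639.21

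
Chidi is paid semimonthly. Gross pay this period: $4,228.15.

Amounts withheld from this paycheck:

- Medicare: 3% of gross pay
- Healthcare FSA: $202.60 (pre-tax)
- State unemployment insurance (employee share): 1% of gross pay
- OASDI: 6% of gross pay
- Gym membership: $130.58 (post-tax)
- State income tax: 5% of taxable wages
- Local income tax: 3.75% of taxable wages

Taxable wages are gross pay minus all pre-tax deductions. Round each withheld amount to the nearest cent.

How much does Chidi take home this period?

Healthcare FSA: $202.60
Taxable wages = $4,228.15 − $202.60 = $4,025.55
Local income tax: $4,025.55 × 0.0375 = $150.96
State income tax: $4,025.55 × 0.05 = $201.28
Medicare: $4,228.15 × 0.03 = $126.84
State unemployment insurance (employee share): $4,228.15 × 0.01 = $42.28
OASDI: $4,228.15 × 0.06 = $253.69
Gym membership: $130.58
Total deductions = $202.60 + $150.96 + $201.28 + $126.84 + $42.28 + $253.69 + $130.58 = $1,108.23
Net pay = $4,228.15 − $1,108.23 = $3,119.92

$3,119.92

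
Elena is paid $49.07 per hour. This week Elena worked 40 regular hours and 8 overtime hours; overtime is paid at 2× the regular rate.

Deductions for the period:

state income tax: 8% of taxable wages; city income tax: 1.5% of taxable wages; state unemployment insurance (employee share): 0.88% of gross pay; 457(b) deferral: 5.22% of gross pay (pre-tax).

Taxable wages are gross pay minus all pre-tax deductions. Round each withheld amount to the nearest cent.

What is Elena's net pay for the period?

Regular pay: 40 × $49.07 = $1,962.80
Overtime pay: 8 × $49.07 × 2 = $785.12
Gross pay = $1,962.80 + $785.12 = $2,747.92
457(b) deferral: $2,747.92 × 0.0522 = $143.44
Taxable wages = $2,747.92 − $143.44 = $2,604.48
City income tax: $2,604.48 × 0.015 = $39.07
State income tax: $2,604.48 × 0.08 = $208.36
State unemployment insurance (employee share): $2,747.92 × 0.0088 = $24.18
Total deductions = $143.44 + $39.07 + $208.36 + $24.18 = $415.05
Net pay = $2,747.92 − $415.05 = $2,332.87

$2,332.87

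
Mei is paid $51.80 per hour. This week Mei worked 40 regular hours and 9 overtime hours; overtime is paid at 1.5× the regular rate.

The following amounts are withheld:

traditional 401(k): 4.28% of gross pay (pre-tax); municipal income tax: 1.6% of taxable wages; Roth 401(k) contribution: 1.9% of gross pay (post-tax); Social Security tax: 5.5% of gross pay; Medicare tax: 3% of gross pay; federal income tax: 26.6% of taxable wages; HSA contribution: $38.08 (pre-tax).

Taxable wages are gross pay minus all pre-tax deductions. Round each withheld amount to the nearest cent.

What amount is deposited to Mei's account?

$1589.08

Regular pay: 40 × $51.80 = $2072.00
Overtime pay: 9 × $51.80 × 1.5 = $699.30
Gross pay = $2072.00 + $699.30 = $2771.30
Traditional 401(k): $2771.30 × 0.0428 = $118.61
HSA contribution: $38.08
Pre-tax total = $118.61 + $38.08 = $156.69
Taxable wages = $2771.30 − $156.69 = $2614.61
Municipal income tax: $2614.61 × 0.016 = $41.83
Federal income tax: $2614.61 × 0.266 = $695.49
Social Security tax: $2771.30 × 0.055 = $152.42
Medicare tax: $2771.30 × 0.03 = $83.14
Roth 401(k) contribution: $2771.30 × 0.019 = $52.65
Total deductions = $118.61 + $38.08 + $41.83 + $695.49 + $152.42 + $83.14 + $52.65 = $1182.22
Net pay = $2771.30 − $1182.22 = $1589.08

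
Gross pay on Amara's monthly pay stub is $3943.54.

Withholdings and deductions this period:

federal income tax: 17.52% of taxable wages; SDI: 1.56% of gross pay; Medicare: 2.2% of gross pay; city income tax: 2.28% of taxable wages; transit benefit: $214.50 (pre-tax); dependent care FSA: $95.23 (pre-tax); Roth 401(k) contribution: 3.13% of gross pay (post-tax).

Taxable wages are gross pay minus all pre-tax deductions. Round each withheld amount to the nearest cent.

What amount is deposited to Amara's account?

$2642.61

Dependent care FSA: $95.23
Transit benefit: $214.50
Pre-tax total = $95.23 + $214.50 = $309.73
Taxable wages = $3943.54 − $309.73 = $3633.81
Federal income tax: $3633.81 × 0.1752 = $636.64
City income tax: $3633.81 × 0.0228 = $82.85
SDI: $3943.54 × 0.0156 = $61.52
Medicare: $3943.54 × 0.022 = $86.76
Roth 401(k) contribution: $3943.54 × 0.0313 = $123.43
Total deductions = $95.23 + $214.50 + $636.64 + $82.85 + $61.52 + $86.76 + $123.43 = $1300.93
Net pay = $3943.54 − $1300.93 = $2642.61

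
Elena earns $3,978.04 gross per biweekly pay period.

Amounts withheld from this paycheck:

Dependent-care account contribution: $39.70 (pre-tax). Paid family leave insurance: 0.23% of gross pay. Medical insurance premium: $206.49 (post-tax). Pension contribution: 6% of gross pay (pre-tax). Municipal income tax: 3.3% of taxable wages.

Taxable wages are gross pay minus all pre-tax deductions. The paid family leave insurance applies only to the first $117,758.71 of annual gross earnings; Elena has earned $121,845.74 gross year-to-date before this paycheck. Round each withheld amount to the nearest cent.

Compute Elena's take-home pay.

$3,371.08

Pension contribution: $3,978.04 × 0.06 = $238.68
Dependent-care account contribution: $39.70
Pre-tax total = $238.68 + $39.70 = $278.38
Taxable wages = $3,978.04 − $278.38 = $3,699.66
Municipal income tax: $3,699.66 × 0.033 = $122.09
Paid family leave insurance: annual cap $117,758.71 already reached (YTD $121,845.74), so $0.00
Medical insurance premium: $206.49
Total deductions = $238.68 + $39.70 + $122.09 + $0.00 + $206.49 = $606.96
Net pay = $3,978.04 − $606.96 = $3,371.08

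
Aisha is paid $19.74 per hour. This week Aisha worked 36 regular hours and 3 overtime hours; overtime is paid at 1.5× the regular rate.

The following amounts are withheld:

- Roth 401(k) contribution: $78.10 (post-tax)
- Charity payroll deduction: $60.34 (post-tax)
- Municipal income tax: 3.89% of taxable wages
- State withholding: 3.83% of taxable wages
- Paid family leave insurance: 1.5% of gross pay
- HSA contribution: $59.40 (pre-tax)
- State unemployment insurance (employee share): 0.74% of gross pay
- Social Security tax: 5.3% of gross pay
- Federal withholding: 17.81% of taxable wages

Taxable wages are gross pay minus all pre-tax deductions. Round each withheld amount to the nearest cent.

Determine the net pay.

Regular pay: 36 × $19.74 = $710.64
Overtime pay: 3 × $19.74 × 1.5 = $88.83
Gross pay = $710.64 + $88.83 = $799.47
HSA contribution: $59.40
Taxable wages = $799.47 − $59.40 = $740.07
Federal withholding: $740.07 × 0.1781 = $131.81
Municipal income tax: $740.07 × 0.0389 = $28.79
State withholding: $740.07 × 0.0383 = $28.34
Social Security tax: $799.47 × 0.053 = $42.37
Paid family leave insurance: $799.47 × 0.015 = $11.99
State unemployment insurance (employee share): $799.47 × 0.0074 = $5.92
Charity payroll deduction: $60.34
Roth 401(k) contribution: $78.10
Total deductions = $59.40 + $131.81 + $28.79 + $28.34 + $42.37 + $11.99 + $5.92 + $60.34 + $78.10 = $447.06
Net pay = $799.47 − $447.06 = $352.41

$352.41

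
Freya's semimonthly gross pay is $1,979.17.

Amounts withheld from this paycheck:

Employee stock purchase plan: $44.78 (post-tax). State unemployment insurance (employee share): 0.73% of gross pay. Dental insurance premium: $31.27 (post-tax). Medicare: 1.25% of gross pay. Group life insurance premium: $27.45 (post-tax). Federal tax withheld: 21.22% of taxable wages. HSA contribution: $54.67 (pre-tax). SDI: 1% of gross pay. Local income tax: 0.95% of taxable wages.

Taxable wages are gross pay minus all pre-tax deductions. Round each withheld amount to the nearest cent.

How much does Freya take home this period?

HSA contribution: $54.67
Taxable wages = $1,979.17 − $54.67 = $1,924.50
Local income tax: $1,924.50 × 0.0095 = $18.28
Federal tax withheld: $1,924.50 × 0.2122 = $408.38
State unemployment insurance (employee share): $1,979.17 × 0.0073 = $14.45
SDI: $1,979.17 × 0.01 = $19.79
Medicare: $1,979.17 × 0.0125 = $24.74
Group life insurance premium: $27.45
Dental insurance premium: $31.27
Employee stock purchase plan: $44.78
Total deductions = $54.67 + $18.28 + $408.38 + $14.45 + $19.79 + $24.74 + $27.45 + $31.27 + $44.78 = $643.81
Net pay = $1,979.17 − $643.81 = $1,335.36

$1,335.36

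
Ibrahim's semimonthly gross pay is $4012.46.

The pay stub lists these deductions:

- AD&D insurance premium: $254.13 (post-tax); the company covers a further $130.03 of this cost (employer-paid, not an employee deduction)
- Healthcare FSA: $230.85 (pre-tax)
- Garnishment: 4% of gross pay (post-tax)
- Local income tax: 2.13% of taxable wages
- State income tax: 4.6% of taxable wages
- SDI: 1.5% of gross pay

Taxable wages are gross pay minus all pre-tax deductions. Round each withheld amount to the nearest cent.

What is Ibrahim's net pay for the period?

Healthcare FSA: $230.85
Taxable wages = $4012.46 − $230.85 = $3781.61
State income tax: $3781.61 × 0.046 = $173.95
Local income tax: $3781.61 × 0.0213 = $80.55
SDI: $4012.46 × 0.015 = $60.19
AD&D insurance premium: $254.13
Garnishment: $4012.46 × 0.04 = $160.50
(Employer's $130.03 toward AD&D insurance premium is not withheld from the employee.)
Total deductions = $230.85 + $173.95 + $80.55 + $60.19 + $254.13 + $160.50 = $960.17
Net pay = $4012.46 − $960.17 = $3052.29

$3052.29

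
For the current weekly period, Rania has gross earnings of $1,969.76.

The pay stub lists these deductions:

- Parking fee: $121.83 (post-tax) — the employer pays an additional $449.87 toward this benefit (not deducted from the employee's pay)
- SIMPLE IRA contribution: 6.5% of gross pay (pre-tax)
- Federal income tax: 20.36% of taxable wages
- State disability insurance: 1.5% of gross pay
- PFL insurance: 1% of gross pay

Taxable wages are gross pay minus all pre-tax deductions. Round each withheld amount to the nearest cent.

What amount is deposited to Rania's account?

$1,295.67

SIMPLE IRA contribution: $1,969.76 × 0.065 = $128.03
Taxable wages = $1,969.76 − $128.03 = $1,841.73
Federal income tax: $1,841.73 × 0.2036 = $374.98
PFL insurance: $1,969.76 × 0.01 = $19.70
State disability insurance: $1,969.76 × 0.015 = $29.55
Parking fee: $121.83
(Employer's $449.87 toward parking fee is not withheld from the employee.)
Total deductions = $128.03 + $374.98 + $19.70 + $29.55 + $121.83 = $674.09
Net pay = $1,969.76 − $674.09 = $1,295.67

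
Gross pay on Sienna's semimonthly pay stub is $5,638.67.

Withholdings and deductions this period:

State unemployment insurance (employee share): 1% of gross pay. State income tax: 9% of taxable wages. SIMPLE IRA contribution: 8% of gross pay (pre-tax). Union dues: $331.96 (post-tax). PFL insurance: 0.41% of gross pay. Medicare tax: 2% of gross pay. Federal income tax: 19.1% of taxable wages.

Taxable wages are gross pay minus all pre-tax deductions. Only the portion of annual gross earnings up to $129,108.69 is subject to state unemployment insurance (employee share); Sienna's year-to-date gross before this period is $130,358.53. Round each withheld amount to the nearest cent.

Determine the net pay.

$3,262.02

SIMPLE IRA contribution: $5,638.67 × 0.08 = $451.09
Taxable wages = $5,638.67 − $451.09 = $5,187.58
Federal income tax: $5,187.58 × 0.191 = $990.83
State income tax: $5,187.58 × 0.09 = $466.88
PFL insurance: $5,638.67 × 0.0041 = $23.12
State unemployment insurance (employee share): annual cap $129,108.69 already reached (YTD $130,358.53), so $0.00
Medicare tax: $5,638.67 × 0.02 = $112.77
Union dues: $331.96
Total deductions = $451.09 + $990.83 + $466.88 + $23.12 + $0.00 + $112.77 + $331.96 = $2,376.65
Net pay = $5,638.67 − $2,376.65 = $3,262.02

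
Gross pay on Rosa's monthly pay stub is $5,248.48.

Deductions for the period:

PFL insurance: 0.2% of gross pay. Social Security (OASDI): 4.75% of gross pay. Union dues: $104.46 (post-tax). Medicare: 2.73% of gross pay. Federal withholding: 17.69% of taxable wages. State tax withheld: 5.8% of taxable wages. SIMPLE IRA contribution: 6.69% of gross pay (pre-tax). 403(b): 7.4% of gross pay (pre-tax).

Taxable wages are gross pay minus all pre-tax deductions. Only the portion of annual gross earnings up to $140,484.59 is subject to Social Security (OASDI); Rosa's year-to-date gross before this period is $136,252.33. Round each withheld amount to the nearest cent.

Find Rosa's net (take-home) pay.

SIMPLE IRA contribution: $5,248.48 × 0.0669 = $351.12
403(b): $5,248.48 × 0.074 = $388.39
Pre-tax total = $351.12 + $388.39 = $739.51
Taxable wages = $5,248.48 − $739.51 = $4,508.97
State tax withheld: $4,508.97 × 0.058 = $261.52
Federal withholding: $4,508.97 × 0.1769 = $797.64
Social Security (OASDI): only $140,484.59 − $136,252.33 = $4,232.26 of this check is subject → $4,232.26 × 0.0475 = $201.03
PFL insurance: $5,248.48 × 0.002 = $10.50
Medicare: $5,248.48 × 0.0273 = $143.28
Union dues: $104.46
Total deductions = $351.12 + $388.39 + $261.52 + $797.64 + $201.03 + $10.50 + $143.28 + $104.46 = $2,257.94
Net pay = $5,248.48 − $2,257.94 = $2,990.54

$2,990.54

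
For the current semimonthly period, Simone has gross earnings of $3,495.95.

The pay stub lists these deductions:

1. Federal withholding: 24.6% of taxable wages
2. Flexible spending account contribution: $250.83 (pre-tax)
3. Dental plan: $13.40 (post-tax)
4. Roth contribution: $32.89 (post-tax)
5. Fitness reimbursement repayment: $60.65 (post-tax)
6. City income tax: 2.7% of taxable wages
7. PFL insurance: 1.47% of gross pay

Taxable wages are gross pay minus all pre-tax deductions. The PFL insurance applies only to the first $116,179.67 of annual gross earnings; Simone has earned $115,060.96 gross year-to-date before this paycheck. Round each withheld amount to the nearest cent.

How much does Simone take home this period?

Flexible spending account contribution: $250.83
Taxable wages = $3,495.95 − $250.83 = $3,245.12
City income tax: $3,245.12 × 0.027 = $87.62
Federal withholding: $3,245.12 × 0.246 = $798.30
PFL insurance: only $116,179.67 − $115,060.96 = $1,118.71 of this check is subject → $1,118.71 × 0.0147 = $16.45
Fitness reimbursement repayment: $60.65
Dental plan: $13.40
Roth contribution: $32.89
Total deductions = $250.83 + $87.62 + $798.30 + $16.45 + $60.65 + $13.40 + $32.89 = $1,260.14
Net pay = $3,495.95 − $1,260.14 = $2,235.81

$2,235.81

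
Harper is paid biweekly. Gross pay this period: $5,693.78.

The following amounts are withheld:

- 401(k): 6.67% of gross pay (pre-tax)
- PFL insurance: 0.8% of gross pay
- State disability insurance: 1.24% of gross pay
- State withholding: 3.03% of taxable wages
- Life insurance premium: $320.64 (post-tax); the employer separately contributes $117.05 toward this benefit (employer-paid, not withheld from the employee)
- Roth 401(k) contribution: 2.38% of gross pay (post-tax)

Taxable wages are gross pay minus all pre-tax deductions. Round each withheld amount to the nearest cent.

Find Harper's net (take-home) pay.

$4,580.69

401(k): $5,693.78 × 0.0667 = $379.78
Taxable wages = $5,693.78 − $379.78 = $5,314.00
State withholding: $5,314.00 × 0.0303 = $161.01
PFL insurance: $5,693.78 × 0.008 = $45.55
State disability insurance: $5,693.78 × 0.0124 = $70.60
Roth 401(k) contribution: $5,693.78 × 0.0238 = $135.51
Life insurance premium: $320.64
(Employer's $117.05 toward life insurance premium is not withheld from the employee.)
Total deductions = $379.78 + $161.01 + $45.55 + $70.60 + $135.51 + $320.64 = $1,113.09
Net pay = $5,693.78 − $1,113.09 = $4,580.69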